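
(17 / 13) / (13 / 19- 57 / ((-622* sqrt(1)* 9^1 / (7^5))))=602718 / 79190605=0.01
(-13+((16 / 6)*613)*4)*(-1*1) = -19577 / 3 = -6525.67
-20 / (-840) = 1 / 42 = 0.02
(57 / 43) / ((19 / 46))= 138 / 43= 3.21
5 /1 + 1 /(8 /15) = 55 /8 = 6.88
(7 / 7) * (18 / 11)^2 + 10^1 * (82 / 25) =21464 / 605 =35.48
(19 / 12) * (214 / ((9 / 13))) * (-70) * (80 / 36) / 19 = -973700 / 243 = -4007.00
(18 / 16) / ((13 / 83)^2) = 62001 / 1352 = 45.86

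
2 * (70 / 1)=140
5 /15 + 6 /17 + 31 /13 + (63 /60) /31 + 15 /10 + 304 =126855073 /411060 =308.60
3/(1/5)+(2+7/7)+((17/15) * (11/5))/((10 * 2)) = 27187/1500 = 18.12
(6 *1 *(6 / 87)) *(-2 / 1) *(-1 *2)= 48 / 29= 1.66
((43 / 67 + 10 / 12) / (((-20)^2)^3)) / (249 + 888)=593 / 29252736000000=0.00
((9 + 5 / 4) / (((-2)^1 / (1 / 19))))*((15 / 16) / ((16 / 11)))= -6765 / 38912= -0.17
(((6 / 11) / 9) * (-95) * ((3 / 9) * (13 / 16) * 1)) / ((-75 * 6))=247 / 71280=0.00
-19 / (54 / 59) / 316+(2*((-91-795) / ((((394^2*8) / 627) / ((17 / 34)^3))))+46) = 242762630243 / 5297894208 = 45.82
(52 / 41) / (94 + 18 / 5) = 65 / 5002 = 0.01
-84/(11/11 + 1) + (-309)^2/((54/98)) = 173238.33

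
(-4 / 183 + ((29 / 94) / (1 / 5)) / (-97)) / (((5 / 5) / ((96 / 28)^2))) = -864096 / 1946693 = -0.44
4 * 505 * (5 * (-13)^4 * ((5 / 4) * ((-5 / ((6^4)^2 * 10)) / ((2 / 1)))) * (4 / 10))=-72116525 / 3359232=-21.47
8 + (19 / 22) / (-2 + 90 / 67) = 6.68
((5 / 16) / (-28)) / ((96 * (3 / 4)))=-5 / 32256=-0.00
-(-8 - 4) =12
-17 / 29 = -0.59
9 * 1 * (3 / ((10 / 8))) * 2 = 216 / 5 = 43.20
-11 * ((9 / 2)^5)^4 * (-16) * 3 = 401202960148878650433 / 65536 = 6121871340162332.92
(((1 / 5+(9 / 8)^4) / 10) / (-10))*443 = -16347143 / 2048000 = -7.98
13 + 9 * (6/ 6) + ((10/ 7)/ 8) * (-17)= 531/ 28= 18.96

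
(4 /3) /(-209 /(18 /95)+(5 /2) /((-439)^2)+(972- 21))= -1156326 /131869333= -0.01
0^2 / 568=0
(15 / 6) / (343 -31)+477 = 297653 / 624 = 477.01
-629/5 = -125.80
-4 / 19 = -0.21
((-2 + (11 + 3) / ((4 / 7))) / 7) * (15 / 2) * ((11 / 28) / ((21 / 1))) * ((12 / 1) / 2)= 7425 / 2744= 2.71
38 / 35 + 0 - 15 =-487 / 35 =-13.91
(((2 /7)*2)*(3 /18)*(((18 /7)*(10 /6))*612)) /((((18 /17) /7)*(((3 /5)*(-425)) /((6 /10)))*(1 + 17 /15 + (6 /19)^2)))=-36822 /21161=-1.74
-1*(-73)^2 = -5329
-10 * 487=-4870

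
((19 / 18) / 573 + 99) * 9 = 1021105 / 1146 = 891.02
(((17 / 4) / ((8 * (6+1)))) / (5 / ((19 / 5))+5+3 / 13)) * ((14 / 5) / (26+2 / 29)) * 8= 121771 / 12224520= 0.01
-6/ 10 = -3/ 5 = -0.60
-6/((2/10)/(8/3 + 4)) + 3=-197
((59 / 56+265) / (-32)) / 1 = -14899 / 1792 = -8.31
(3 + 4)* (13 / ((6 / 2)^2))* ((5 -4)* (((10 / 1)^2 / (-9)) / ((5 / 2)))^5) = -9318400000 / 531441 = -17534.21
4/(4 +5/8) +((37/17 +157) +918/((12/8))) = 485614/629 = 772.04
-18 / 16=-9 / 8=-1.12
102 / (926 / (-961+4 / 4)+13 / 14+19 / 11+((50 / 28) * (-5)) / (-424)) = 199805760 / 3354227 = 59.57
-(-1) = 1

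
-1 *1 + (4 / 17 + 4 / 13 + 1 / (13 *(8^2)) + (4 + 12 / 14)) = 435767 / 99008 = 4.40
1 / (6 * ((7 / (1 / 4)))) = 1 / 168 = 0.01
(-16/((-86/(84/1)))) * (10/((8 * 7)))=120/43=2.79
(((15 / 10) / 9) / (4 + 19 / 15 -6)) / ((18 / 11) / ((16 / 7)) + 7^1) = -0.03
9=9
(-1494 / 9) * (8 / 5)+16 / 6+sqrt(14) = -3944 / 15+sqrt(14) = -259.19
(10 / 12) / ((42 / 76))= 95 / 63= 1.51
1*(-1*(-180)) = 180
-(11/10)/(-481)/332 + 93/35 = 29702789/11178440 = 2.66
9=9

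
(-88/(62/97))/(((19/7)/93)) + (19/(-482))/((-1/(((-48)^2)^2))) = 936568740/4579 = 204535.65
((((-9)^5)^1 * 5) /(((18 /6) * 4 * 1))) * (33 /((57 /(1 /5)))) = -216513 /76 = -2848.86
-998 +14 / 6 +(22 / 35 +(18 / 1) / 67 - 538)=-10783033 / 7035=-1532.77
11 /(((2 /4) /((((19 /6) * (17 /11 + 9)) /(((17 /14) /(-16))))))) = -493696 /51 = -9680.31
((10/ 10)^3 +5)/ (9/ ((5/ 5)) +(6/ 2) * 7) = 1/ 5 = 0.20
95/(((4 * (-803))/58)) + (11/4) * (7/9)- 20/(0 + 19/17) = -9596141/549252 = -17.47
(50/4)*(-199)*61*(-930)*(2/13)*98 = 27658711500/13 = 2127593192.31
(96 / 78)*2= 32 / 13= 2.46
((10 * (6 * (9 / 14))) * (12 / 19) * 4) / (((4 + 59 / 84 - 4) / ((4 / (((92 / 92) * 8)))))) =77760 / 1121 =69.37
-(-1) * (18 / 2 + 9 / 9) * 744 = 7440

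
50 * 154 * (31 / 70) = 3410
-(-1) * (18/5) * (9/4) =8.10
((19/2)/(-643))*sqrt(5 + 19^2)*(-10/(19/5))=25*sqrt(366)/643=0.74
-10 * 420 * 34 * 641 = -91534800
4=4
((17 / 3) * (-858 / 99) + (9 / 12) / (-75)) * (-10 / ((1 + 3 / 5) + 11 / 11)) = 44209 / 234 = 188.93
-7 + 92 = 85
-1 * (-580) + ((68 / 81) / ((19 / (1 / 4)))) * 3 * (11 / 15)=4463287 / 7695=580.02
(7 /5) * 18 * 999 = 125874 /5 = 25174.80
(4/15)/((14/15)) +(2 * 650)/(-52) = -173/7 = -24.71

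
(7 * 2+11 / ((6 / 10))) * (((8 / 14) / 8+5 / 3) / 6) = 7081 / 756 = 9.37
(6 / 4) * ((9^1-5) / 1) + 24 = 30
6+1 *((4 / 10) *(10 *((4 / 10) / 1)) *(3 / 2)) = 42 / 5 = 8.40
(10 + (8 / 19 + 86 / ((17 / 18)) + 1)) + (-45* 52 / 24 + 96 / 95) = 19349 / 3230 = 5.99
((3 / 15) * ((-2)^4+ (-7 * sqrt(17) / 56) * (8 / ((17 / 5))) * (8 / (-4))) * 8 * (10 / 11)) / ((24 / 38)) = 760 * sqrt(17) / 561+ 1216 / 33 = 42.43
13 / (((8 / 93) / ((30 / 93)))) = 195 / 4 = 48.75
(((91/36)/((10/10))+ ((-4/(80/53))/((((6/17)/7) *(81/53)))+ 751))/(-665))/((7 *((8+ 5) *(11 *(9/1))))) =-6990019/58232374200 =-0.00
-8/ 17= -0.47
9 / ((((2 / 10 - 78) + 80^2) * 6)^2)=25 / 3997021284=0.00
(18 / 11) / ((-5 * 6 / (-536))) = 29.24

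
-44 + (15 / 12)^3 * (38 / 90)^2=-43.65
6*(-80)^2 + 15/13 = 499215/13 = 38401.15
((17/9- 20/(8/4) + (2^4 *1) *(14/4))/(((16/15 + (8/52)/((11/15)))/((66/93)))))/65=52151/127317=0.41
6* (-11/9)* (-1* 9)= 66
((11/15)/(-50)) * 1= -11/750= -0.01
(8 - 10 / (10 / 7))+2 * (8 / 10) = 13 / 5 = 2.60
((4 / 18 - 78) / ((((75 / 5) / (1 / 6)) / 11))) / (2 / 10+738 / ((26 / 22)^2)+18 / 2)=-325325 / 18397692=-0.02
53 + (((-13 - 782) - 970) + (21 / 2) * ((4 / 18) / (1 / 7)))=-5087 / 3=-1695.67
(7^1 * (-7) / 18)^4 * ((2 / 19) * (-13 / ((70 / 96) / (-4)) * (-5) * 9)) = -85648472 / 4617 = -18550.68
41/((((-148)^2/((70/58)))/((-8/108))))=-1435/8575416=-0.00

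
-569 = -569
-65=-65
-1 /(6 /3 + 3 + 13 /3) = -3 /28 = -0.11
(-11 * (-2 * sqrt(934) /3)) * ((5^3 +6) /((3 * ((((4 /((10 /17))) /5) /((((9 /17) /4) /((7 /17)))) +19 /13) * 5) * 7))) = 187330 * sqrt(934) /116557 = 49.12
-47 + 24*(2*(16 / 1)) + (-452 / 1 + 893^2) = 797718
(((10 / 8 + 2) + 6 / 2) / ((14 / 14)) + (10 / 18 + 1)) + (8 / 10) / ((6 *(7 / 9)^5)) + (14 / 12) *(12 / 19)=517942849 / 57479940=9.01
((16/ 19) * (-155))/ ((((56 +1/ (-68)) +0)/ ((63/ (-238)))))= 4960/ 8037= 0.62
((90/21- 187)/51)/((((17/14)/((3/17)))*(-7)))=2558/34391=0.07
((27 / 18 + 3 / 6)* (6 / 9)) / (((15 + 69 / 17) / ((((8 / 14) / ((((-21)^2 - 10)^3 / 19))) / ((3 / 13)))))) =16796 / 408561443073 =0.00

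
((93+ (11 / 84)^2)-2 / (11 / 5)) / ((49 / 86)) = 307409537 / 1901592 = 161.66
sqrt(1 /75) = sqrt(3) /15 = 0.12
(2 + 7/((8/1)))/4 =23/32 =0.72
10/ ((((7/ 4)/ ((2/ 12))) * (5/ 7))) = 1.33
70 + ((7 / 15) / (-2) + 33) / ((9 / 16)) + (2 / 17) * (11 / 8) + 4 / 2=1197197 / 9180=130.41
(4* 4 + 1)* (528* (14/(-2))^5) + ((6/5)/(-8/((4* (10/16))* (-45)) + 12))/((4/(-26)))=-409734762267/2716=-150859632.65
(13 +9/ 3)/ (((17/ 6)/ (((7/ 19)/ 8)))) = 84/ 323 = 0.26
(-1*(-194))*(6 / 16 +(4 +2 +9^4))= 5096283 / 4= 1274070.75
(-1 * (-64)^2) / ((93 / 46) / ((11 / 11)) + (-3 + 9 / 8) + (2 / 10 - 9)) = 3768320 / 7961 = 473.35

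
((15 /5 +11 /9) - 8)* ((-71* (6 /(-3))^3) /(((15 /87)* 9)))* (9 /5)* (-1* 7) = 3920336 /225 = 17423.72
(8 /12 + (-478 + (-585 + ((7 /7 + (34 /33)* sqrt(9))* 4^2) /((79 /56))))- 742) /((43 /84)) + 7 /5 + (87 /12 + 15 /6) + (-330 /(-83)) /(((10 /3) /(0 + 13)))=-211361459377 /62029220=-3407.45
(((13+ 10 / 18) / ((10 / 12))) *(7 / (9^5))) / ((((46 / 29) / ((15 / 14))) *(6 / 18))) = 1769 / 452709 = 0.00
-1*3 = -3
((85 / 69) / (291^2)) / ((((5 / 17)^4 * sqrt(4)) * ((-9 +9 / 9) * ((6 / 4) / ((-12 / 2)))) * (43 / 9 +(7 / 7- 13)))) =-1419857 / 21099682500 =-0.00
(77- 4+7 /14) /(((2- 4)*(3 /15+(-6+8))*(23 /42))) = -15435 /506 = -30.50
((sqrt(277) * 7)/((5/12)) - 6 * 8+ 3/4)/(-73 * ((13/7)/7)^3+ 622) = -2470629/32452132+ 3294172 * sqrt(277)/121695495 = 0.37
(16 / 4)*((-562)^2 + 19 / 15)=18950716 / 15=1263381.07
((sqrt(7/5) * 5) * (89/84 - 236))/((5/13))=-51311 * sqrt(35)/84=-3613.81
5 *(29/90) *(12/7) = 58/21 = 2.76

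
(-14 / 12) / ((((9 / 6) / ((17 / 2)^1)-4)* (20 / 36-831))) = -357 / 971620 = -0.00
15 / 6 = 2.50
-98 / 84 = -7 / 6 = -1.17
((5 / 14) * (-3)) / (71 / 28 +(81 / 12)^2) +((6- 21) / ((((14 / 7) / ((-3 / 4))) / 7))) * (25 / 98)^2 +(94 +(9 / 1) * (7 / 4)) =6639458647 / 59127712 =112.29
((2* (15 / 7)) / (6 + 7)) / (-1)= -30 / 91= -0.33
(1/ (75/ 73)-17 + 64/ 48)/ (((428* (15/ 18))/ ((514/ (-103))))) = 283214/ 1377625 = 0.21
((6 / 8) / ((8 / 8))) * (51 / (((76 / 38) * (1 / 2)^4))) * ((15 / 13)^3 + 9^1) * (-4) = -28333152 / 2197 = -12896.29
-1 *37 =-37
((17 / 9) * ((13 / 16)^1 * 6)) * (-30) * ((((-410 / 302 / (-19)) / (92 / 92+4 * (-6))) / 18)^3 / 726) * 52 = 123756270625 / 1216548111249588615696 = 0.00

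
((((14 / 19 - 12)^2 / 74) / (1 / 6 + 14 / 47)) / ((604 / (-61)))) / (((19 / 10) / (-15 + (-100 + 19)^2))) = -6446032695540 / 5020081523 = -1284.05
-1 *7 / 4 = -7 / 4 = -1.75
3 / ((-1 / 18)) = -54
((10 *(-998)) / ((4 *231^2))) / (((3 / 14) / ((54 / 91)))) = -9980 / 77077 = -0.13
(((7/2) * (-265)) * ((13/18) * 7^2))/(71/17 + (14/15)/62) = -3113608225/397608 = -7830.85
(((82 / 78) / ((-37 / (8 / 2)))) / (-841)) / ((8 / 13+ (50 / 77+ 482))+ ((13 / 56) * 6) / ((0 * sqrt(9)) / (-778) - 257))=12981584 / 46422272996817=0.00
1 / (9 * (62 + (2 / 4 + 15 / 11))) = 22 / 12645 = 0.00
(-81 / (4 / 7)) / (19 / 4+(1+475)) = -0.29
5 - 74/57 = 211/57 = 3.70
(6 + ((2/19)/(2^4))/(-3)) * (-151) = -412985/456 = -905.67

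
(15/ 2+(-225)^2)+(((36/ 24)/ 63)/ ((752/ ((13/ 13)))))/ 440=703637827201/ 13896960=50632.50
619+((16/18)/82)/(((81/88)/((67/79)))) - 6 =1447458187/2361231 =613.01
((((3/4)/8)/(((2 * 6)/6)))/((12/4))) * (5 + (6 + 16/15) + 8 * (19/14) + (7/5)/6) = 1621/4480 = 0.36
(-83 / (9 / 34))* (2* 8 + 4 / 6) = -141100 / 27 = -5225.93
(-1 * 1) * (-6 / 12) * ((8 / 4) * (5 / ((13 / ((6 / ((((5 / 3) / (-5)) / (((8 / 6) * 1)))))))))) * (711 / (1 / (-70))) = 5972400 / 13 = 459415.38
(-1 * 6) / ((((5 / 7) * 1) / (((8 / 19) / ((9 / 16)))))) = -1792 / 285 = -6.29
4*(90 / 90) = 4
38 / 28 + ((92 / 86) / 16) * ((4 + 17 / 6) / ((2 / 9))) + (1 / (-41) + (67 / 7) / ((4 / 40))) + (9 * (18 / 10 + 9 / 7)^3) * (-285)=-36409896174821 / 483767200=-75263.26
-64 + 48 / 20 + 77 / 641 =-197043 / 3205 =-61.48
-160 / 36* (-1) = 40 / 9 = 4.44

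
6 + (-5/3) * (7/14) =31/6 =5.17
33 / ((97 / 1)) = 33 / 97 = 0.34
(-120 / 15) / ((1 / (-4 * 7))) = 224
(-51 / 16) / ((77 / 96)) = -3.97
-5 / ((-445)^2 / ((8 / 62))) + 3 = 3683261 / 1227755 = 3.00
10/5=2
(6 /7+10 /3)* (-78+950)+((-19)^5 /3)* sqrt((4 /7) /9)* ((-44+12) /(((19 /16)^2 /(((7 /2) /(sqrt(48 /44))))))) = 76736 /21+28094464* sqrt(231) /27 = 15818427.61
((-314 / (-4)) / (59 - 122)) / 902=-157 / 113652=-0.00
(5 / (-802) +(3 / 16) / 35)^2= 38809 / 50427193600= 0.00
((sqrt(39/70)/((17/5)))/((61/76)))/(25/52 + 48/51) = 1976*sqrt(2730)/536739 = 0.19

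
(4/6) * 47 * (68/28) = 1598/21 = 76.10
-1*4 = -4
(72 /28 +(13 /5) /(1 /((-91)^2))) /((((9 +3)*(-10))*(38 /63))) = -2260983 /7600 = -297.50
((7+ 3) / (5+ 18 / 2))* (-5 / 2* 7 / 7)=-25 / 14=-1.79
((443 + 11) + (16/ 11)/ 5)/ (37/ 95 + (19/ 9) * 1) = 2136303/ 11759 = 181.67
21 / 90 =7 / 30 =0.23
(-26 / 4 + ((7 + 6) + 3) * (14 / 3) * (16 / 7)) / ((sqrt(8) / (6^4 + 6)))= 213745 * sqrt(2) / 4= 75570.27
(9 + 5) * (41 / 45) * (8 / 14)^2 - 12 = -2468 / 315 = -7.83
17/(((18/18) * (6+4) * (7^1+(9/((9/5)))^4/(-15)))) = -0.05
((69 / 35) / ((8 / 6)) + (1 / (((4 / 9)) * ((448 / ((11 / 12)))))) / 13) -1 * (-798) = 372493221 / 465920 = 799.48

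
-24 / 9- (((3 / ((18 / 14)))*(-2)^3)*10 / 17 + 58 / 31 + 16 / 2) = -2462 / 1581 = -1.56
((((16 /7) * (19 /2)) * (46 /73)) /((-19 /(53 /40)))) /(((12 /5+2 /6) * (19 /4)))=-29256 /398069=-0.07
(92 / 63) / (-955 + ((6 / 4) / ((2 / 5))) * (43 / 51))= -6256 / 4077675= -0.00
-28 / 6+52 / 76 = -227 / 57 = -3.98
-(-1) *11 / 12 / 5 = 11 / 60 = 0.18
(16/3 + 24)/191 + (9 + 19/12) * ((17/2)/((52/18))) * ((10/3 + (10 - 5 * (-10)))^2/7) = 3721662257/208572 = 17843.54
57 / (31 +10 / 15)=9 / 5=1.80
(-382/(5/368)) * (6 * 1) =-843456/5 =-168691.20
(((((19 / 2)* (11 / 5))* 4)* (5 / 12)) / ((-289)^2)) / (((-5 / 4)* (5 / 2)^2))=-1672 / 31320375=-0.00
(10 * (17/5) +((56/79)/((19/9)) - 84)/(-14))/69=60004/103569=0.58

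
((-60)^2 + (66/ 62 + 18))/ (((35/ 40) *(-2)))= -448764/ 217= -2068.04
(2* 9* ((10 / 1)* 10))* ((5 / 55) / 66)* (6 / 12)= 150 / 121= 1.24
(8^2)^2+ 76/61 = 249932/61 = 4097.25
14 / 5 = 2.80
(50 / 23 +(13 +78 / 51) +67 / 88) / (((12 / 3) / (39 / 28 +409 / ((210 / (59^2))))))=31117458905 / 1051008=29607.25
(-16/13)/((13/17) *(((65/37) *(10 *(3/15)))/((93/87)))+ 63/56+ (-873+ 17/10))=0.00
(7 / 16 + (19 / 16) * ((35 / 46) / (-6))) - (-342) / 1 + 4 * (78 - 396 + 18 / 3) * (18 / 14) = -39019739 / 30912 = -1262.28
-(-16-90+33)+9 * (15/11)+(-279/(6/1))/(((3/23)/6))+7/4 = -90287/44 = -2051.98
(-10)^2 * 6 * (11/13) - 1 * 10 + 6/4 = 12979/26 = 499.19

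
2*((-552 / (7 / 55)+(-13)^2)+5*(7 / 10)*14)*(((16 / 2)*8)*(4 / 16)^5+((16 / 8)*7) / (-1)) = 3214991 / 28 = 114821.11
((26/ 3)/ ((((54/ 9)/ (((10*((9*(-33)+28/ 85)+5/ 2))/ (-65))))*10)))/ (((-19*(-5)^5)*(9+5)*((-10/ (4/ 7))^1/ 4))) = -100018/ 55641796875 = -0.00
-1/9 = -0.11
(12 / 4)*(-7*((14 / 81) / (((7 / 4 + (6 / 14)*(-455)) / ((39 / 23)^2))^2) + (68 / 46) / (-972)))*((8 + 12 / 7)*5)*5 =102410580707950 / 13544262144009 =7.56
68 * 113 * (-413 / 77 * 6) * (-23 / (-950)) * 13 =-406660332 / 5225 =-77829.73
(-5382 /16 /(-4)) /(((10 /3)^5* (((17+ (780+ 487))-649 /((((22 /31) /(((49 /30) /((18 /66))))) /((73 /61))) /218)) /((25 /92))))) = -15608619 /401265055078400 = -0.00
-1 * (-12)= 12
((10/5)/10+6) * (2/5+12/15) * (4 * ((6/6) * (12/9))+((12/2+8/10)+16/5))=2852/25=114.08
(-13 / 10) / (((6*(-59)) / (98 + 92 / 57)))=36907 / 100890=0.37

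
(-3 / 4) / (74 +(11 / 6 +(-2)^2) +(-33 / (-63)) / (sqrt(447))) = -94423833 / 10050891478 +693 * sqrt(447) / 5025445739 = -0.01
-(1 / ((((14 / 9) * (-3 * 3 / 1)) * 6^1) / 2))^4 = -1 / 3111696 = -0.00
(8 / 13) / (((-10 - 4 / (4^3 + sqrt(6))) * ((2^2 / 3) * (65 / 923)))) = -2191557 / 3364855 - 213 * sqrt(6) / 3364855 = -0.65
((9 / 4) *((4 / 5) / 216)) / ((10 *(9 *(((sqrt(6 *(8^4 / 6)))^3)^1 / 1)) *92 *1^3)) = 1 / 260466278400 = 0.00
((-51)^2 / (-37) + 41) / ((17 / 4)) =-4336 / 629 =-6.89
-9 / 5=-1.80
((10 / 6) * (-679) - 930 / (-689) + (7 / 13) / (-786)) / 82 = -204042667 / 14802476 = -13.78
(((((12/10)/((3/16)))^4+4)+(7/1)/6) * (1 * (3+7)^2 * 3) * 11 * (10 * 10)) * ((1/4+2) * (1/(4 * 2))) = 156193067.25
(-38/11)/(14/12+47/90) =-45/22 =-2.05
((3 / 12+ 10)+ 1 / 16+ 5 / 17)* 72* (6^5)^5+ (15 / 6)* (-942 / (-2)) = 738192428697124696267875 / 34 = 21711542020503667537290.44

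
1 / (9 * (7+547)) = 1 / 4986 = 0.00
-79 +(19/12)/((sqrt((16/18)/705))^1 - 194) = -37734363041/477600824 - 19 * sqrt(1410)/477600824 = -79.01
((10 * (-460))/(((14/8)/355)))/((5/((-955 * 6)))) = 7485672000/7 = 1069381714.29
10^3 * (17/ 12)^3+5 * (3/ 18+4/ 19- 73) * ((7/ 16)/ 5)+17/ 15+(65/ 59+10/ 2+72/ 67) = 914888927407/ 324462240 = 2819.71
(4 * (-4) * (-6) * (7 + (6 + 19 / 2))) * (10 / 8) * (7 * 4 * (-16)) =-1209600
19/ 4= 4.75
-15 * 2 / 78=-5 / 13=-0.38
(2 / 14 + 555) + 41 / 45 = 175157 / 315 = 556.05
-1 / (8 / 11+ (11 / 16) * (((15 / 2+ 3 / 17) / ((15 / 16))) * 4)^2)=-79475 / 58672136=-0.00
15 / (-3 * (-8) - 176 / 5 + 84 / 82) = -3075 / 2086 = -1.47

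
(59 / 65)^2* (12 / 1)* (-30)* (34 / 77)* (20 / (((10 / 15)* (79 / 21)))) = -153386784 / 146861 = -1044.44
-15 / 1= -15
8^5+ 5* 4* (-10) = 32568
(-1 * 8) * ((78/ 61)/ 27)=-208/ 549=-0.38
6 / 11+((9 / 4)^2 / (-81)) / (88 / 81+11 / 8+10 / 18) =22569 / 43010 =0.52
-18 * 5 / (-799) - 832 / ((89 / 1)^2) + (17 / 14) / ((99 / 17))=1895743123 / 8771826294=0.22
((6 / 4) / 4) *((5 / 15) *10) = 5 / 4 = 1.25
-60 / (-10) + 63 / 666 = 451 / 74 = 6.09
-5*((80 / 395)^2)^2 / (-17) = 327680 / 662151377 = 0.00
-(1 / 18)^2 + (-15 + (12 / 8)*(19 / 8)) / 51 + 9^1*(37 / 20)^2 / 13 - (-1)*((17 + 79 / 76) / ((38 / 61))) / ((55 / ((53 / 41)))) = 1645330859021 / 582895942200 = 2.82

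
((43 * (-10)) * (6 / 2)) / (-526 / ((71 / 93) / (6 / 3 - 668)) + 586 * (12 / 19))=-290035 / 103251274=-0.00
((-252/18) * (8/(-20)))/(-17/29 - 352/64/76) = -123424/14515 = -8.50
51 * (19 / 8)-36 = 681 / 8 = 85.12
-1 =-1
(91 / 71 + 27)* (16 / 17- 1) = -2008 / 1207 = -1.66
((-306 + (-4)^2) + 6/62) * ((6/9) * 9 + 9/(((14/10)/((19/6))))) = -7641.02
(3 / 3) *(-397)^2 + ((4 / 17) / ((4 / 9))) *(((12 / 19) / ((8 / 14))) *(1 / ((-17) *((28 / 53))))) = 3461722645 / 21964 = 157608.93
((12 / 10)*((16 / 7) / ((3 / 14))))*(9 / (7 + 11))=32 / 5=6.40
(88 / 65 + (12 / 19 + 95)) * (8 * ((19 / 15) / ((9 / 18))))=1916432 / 975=1965.57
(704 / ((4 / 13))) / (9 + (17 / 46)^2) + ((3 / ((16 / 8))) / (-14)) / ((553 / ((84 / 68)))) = 182056132435 / 726998132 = 250.42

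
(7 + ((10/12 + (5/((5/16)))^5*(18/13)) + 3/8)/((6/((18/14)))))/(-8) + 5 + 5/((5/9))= -452832329/11648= -38876.40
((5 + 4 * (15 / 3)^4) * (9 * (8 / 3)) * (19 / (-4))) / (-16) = 142785 / 8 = 17848.12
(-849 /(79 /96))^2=6642902016 /6241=1064397.05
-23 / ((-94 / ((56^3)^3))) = 1325232950078006.47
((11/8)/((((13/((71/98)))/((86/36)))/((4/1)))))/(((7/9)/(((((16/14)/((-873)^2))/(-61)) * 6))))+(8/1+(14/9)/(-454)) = 878015882837825/109799013269673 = 8.00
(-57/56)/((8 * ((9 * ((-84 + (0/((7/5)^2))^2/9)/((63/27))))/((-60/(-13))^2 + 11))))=103721/8176896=0.01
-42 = -42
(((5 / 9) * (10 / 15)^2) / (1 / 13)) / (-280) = -13 / 1134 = -0.01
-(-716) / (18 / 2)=716 / 9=79.56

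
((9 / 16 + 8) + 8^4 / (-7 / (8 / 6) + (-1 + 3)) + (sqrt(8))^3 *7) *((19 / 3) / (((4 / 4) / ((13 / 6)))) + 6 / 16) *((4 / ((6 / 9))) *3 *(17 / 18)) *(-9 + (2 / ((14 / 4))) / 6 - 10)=254792533615 / 44928 - 13700470 *sqrt(2) / 27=4953523.06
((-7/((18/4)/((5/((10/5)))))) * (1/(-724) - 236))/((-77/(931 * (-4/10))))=17675035/3982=4438.73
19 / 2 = 9.50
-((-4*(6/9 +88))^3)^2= -1450941049410420736/729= -1990316940206338.46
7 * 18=126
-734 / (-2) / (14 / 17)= 6239 / 14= 445.64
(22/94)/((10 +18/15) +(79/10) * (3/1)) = 110/16403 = 0.01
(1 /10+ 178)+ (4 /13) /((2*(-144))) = 833503 /4680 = 178.10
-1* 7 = -7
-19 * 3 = -57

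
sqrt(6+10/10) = sqrt(7) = 2.65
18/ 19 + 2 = 56/ 19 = 2.95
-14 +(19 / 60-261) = -16481 / 60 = -274.68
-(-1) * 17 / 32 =17 / 32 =0.53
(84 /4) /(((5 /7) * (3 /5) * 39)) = 49 /39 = 1.26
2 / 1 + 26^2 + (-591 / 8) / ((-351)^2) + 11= 226361107 / 328536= 689.00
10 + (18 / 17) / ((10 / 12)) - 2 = 788 / 85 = 9.27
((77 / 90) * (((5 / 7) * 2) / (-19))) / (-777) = 11 / 132867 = 0.00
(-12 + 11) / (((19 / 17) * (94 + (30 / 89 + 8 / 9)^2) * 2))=-10907217 / 2328443084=-0.00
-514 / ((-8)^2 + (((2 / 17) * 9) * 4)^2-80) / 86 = -74273 / 24080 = -3.08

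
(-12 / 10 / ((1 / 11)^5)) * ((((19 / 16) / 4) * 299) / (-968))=22684233 / 1280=17722.06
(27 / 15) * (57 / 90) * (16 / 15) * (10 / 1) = 304 / 25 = 12.16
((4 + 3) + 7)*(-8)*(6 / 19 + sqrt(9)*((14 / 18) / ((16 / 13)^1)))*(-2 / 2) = 14119 / 57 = 247.70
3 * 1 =3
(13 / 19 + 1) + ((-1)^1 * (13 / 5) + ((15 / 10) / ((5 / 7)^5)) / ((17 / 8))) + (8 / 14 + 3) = 45587722 / 7065625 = 6.45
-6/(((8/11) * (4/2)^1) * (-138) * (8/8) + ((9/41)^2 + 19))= 55473/1679714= 0.03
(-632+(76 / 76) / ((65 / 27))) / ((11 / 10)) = -82106 / 143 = -574.17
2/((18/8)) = 8/9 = 0.89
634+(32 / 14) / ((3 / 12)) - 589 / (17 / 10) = 35304 / 119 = 296.67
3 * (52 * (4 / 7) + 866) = 18810 / 7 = 2687.14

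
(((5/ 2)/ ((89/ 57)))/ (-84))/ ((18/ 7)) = -95/ 12816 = -0.01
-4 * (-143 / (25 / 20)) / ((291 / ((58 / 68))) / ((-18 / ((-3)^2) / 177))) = -66352 / 4378095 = -0.02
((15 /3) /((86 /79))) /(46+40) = 395 /7396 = 0.05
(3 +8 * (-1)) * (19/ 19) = -5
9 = 9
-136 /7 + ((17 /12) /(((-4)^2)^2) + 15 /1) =-95113 /21504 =-4.42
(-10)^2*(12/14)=85.71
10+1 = 11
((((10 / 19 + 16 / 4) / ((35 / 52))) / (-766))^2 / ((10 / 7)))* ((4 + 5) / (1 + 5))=0.00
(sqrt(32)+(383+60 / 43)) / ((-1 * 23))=-16529 / 989-4 * sqrt(2) / 23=-16.96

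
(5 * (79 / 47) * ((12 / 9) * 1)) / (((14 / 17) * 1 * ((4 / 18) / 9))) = 551.08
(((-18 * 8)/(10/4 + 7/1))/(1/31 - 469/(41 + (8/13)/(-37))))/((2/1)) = 43999416/66248687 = 0.66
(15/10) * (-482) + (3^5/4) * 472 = 27951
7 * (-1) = -7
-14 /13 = -1.08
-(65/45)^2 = -169/81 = -2.09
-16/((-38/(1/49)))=8/931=0.01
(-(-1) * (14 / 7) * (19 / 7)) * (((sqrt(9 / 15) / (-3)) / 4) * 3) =-19 * sqrt(15) / 70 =-1.05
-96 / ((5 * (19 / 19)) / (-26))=2496 / 5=499.20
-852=-852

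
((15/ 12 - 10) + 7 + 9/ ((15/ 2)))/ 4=-11/ 80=-0.14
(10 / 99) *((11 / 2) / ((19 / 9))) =0.26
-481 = -481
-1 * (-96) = 96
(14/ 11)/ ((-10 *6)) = -7/ 330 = -0.02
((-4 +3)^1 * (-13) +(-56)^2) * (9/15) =9447/5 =1889.40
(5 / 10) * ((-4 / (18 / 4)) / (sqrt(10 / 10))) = -4 / 9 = -0.44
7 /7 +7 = 8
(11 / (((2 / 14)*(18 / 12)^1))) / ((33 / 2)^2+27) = 88 / 513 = 0.17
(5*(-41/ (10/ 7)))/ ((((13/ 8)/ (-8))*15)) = 9184/ 195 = 47.10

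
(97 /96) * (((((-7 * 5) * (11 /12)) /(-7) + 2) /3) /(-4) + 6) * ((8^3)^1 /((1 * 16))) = 76145 /432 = 176.26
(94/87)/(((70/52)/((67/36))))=40937/27405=1.49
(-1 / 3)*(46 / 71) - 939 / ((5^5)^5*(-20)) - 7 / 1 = -7.22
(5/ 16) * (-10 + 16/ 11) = -235/ 88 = -2.67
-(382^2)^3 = -3107278481449024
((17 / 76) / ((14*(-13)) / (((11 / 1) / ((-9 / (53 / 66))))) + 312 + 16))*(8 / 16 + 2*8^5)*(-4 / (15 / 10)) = -76.14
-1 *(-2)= 2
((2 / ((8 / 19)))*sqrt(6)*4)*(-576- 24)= -27924.18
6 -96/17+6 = 6.35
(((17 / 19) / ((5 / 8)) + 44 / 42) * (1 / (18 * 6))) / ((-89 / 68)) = -84082 / 4793985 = -0.02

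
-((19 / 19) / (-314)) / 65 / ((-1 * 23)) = -1 / 469430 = -0.00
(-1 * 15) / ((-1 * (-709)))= -15 / 709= -0.02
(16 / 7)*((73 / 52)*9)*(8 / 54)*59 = 68912 / 273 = 252.42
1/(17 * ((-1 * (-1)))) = 1/17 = 0.06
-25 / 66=-0.38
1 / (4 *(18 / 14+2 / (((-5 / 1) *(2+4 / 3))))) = 175 / 816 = 0.21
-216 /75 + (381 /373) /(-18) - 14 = -947611 /55950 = -16.94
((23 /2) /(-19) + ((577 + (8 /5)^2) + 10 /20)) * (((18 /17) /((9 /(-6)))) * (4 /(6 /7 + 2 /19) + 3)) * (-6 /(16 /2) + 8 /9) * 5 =-21010063 /10336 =-2032.71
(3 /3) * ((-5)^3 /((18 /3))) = -125 /6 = -20.83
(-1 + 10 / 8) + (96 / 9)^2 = 4105 / 36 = 114.03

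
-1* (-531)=531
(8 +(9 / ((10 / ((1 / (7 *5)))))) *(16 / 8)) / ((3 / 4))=5636 / 525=10.74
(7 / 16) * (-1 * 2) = -7 / 8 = -0.88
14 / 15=0.93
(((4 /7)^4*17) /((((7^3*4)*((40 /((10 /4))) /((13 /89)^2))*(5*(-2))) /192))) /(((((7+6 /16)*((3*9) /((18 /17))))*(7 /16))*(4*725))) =-1384448 /9766171712703875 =-0.00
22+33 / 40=913 / 40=22.82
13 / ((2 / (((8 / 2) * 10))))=260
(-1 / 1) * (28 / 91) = -4 / 13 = -0.31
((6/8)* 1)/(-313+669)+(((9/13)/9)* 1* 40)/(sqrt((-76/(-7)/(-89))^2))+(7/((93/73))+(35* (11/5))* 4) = 338.72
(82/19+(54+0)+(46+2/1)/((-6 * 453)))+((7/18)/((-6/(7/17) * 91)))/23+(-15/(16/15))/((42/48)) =465542649521/11024844012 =42.23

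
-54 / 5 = -10.80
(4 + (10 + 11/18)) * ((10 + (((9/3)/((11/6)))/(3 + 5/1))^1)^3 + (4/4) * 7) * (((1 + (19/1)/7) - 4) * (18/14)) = -23963281031/4174016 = -5741.06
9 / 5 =1.80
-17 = -17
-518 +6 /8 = -517.25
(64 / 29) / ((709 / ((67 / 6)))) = 2144 / 61683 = 0.03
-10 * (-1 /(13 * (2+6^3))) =5 /1417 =0.00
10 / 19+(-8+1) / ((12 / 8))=-236 / 57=-4.14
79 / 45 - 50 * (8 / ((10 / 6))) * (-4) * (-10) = -431921 / 45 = -9598.24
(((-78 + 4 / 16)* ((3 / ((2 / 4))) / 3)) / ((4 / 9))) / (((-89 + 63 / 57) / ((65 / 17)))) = 691353 / 45424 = 15.22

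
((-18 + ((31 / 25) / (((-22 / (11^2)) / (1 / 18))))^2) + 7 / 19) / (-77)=269140661 / 1185030000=0.23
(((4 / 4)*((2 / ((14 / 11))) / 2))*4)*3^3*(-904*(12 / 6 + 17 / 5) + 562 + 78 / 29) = -371815488 / 1015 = -366320.68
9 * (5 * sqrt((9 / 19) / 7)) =135 * sqrt(133) / 133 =11.71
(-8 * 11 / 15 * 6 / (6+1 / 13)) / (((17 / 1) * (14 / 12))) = -13728 / 47005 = -0.29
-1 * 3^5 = -243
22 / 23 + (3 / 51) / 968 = 362055 / 378488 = 0.96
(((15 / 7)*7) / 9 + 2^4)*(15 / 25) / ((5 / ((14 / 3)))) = 742 / 75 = 9.89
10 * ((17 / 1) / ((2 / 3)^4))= 6885 / 8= 860.62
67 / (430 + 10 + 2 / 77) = 5159 / 33882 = 0.15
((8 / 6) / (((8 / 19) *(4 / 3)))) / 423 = 19 / 3384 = 0.01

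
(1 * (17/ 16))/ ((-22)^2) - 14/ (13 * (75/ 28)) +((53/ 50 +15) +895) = 6875848351/ 7550400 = 910.66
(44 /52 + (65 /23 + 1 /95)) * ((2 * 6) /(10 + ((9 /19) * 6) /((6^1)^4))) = 30127392 /6818695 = 4.42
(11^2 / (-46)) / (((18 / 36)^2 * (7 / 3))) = -726 / 161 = -4.51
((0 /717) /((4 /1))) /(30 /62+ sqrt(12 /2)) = 0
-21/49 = -3/7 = -0.43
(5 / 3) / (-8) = -5 / 24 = -0.21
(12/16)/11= 3/44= 0.07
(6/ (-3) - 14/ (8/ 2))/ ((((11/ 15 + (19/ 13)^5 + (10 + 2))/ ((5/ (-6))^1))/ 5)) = 510527875/ 432233792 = 1.18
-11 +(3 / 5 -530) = -540.40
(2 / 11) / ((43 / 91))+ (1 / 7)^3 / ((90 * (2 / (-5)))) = 2246863 / 5840604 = 0.38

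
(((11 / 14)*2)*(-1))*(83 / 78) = -913 / 546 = -1.67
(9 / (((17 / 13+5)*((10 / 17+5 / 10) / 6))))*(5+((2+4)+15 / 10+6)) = 5967 / 41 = 145.54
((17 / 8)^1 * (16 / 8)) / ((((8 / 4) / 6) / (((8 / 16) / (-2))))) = -51 / 16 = -3.19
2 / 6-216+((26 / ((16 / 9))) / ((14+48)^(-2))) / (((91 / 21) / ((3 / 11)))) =219289 / 66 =3322.56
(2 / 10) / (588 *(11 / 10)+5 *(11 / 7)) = 7 / 22913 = 0.00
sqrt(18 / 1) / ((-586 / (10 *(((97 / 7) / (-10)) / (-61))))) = -291 *sqrt(2) / 250222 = -0.00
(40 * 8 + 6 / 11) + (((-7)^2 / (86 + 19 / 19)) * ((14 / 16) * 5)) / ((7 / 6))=411711 / 1276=322.66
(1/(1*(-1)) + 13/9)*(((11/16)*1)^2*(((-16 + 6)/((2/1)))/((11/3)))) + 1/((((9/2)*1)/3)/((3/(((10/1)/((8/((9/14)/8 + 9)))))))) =-35881/325440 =-0.11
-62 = -62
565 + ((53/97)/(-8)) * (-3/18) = 2630693/4656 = 565.01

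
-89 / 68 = -1.31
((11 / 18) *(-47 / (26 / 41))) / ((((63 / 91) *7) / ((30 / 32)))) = -105985 / 12096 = -8.76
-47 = -47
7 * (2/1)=14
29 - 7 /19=544 /19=28.63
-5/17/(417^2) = -5/2956113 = -0.00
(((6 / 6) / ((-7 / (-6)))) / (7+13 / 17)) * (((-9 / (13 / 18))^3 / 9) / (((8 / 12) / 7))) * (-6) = 36137988 / 24167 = 1495.34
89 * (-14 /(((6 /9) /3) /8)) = -44856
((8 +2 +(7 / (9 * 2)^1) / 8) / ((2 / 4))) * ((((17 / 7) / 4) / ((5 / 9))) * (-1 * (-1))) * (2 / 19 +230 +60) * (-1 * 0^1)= 0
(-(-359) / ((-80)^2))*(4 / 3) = 359 / 4800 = 0.07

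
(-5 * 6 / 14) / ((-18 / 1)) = 5 / 42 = 0.12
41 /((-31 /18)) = -738 /31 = -23.81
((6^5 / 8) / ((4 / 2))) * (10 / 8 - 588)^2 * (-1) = -1338543387 / 8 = -167317923.38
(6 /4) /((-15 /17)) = -17 /10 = -1.70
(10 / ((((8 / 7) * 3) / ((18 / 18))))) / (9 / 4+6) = 35 / 99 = 0.35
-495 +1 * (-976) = -1471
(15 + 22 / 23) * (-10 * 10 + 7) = -34131 / 23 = -1483.96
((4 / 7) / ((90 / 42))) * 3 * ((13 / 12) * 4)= 52 / 15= 3.47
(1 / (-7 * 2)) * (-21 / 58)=3 / 116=0.03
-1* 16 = -16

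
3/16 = 0.19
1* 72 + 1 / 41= 2953 / 41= 72.02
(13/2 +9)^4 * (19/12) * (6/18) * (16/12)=17546899/432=40617.82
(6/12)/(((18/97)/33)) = 1067/12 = 88.92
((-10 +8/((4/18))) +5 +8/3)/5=101/15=6.73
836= 836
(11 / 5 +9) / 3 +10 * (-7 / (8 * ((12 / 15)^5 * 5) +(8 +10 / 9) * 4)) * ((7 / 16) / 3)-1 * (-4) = 251768959 / 33447360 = 7.53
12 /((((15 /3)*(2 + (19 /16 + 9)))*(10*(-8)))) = -4 /1625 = -0.00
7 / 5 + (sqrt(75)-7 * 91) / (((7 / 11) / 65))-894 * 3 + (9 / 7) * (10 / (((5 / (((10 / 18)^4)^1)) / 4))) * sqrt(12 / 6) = -338728 / 5 + 5000 * sqrt(2) / 5103 + 3575 * sqrt(3) / 7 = -66859.63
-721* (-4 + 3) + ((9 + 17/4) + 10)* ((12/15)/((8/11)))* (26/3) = 18853/20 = 942.65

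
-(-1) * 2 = 2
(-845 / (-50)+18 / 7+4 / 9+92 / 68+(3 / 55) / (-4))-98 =-3616523 / 47124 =-76.74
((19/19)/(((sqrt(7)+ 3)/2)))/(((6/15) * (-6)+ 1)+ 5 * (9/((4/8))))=15/443 - 5 * sqrt(7)/443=0.00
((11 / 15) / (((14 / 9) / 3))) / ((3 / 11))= 363 / 70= 5.19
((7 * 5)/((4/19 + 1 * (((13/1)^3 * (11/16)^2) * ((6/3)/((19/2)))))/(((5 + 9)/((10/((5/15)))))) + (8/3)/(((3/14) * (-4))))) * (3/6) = 1340640/35684219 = 0.04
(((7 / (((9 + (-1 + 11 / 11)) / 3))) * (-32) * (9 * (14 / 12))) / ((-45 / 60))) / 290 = 1568 / 435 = 3.60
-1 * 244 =-244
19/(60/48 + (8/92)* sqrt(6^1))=201020/12841 -13984* sqrt(6)/12841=12.99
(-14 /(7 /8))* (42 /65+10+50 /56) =-84004 /455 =-184.62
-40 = -40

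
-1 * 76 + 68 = -8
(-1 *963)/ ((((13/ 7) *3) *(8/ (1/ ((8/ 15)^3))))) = -7583625/ 53248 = -142.42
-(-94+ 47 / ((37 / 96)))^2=-1069156 / 1369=-780.98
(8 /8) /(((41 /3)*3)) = 1 /41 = 0.02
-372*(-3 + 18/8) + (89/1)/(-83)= 277.93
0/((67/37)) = 0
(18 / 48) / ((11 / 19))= 57 / 88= 0.65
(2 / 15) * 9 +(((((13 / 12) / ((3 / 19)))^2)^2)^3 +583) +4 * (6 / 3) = 257830010966649963789444956261 / 23691906691608084480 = 10882619720.01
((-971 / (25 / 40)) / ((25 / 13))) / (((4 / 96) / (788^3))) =-1185884693041152 / 125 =-9487077544329.22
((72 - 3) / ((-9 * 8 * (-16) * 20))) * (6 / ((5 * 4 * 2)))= 23 / 51200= 0.00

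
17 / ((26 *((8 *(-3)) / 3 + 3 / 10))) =-85 / 1001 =-0.08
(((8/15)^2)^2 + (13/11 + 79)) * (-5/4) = -22348153/222750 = -100.33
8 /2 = 4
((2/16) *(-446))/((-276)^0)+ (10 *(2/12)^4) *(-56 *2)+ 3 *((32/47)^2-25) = -93203059/715716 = -130.22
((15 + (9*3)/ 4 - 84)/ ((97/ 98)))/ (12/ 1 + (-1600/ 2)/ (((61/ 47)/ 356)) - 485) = 744261/ 2602403882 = 0.00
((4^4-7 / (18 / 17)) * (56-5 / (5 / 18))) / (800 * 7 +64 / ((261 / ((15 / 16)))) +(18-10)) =2473439 / 1463748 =1.69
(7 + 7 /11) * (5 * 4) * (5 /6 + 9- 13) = -5320 /11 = -483.64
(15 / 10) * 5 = 15 / 2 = 7.50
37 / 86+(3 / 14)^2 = 4013 / 8428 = 0.48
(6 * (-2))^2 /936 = 2 /13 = 0.15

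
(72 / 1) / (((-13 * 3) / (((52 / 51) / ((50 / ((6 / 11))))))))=-96 / 4675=-0.02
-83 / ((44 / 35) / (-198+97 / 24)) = 13522775 / 1056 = 12805.66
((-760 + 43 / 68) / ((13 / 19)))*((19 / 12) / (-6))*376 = 876124979 / 7956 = 110121.29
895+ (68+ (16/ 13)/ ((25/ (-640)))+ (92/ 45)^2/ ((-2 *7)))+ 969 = 350158204/ 184275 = 1900.19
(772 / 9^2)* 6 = 1544 / 27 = 57.19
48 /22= 24 /11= 2.18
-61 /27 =-2.26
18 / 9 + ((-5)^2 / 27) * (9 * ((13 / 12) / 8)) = 901 / 288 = 3.13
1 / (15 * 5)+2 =151 / 75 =2.01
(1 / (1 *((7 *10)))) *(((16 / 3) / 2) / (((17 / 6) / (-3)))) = -24 / 595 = -0.04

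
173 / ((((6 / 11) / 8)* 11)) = 692 / 3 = 230.67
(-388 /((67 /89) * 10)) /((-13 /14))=241724 /4355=55.50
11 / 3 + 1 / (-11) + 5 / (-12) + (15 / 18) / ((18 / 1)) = 952 / 297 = 3.21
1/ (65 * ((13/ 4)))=0.00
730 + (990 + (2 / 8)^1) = 6881 / 4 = 1720.25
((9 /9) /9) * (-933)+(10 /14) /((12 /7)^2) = -14893 /144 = -103.42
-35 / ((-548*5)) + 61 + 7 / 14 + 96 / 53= 1839185 / 29044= 63.32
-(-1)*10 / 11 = 10 / 11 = 0.91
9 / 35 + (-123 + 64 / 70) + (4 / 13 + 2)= -54382 / 455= -119.52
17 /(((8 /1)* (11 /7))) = 119 /88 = 1.35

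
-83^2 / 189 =-6889 / 189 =-36.45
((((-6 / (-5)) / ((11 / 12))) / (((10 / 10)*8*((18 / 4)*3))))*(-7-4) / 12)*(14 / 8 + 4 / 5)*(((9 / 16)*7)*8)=-357 / 400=-0.89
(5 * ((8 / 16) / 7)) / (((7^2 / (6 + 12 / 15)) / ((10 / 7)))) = 170 / 2401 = 0.07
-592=-592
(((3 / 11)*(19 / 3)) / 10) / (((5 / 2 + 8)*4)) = 19 / 4620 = 0.00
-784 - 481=-1265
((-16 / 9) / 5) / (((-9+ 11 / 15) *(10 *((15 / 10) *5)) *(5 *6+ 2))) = 1 / 55800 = 0.00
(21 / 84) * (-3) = -3 / 4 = -0.75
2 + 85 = 87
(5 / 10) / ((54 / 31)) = 31 / 108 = 0.29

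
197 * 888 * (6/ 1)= 1049616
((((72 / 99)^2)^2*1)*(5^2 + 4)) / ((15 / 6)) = 237568 / 73205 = 3.25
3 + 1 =4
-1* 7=-7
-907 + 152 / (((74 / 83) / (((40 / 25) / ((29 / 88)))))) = -79.26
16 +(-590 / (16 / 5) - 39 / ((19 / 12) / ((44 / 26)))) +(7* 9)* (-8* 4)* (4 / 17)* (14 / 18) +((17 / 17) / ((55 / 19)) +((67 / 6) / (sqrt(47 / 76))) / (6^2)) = -82238439 / 142120 +67* sqrt(893) / 5076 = -578.26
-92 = -92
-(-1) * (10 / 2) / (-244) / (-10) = 1 / 488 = 0.00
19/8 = 2.38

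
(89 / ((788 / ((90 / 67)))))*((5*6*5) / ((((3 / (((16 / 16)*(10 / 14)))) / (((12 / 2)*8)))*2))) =12015000 / 92393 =130.04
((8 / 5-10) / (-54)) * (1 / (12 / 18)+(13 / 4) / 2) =35 / 72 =0.49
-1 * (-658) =658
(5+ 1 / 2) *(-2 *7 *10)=-770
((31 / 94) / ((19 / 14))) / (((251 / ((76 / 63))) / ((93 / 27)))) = 3844 / 955557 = 0.00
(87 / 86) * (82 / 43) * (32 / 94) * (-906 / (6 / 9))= -77560848 / 86903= -892.50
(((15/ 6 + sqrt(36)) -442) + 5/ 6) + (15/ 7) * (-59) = -11741/ 21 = -559.10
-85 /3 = -28.33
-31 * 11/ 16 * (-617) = 13149.81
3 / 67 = 0.04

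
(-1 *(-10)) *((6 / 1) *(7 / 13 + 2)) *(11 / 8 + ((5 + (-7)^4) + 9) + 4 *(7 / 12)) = 9578085 / 26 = 368387.88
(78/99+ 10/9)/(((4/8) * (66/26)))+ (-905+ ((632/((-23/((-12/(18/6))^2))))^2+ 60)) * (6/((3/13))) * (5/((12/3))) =21618920405849/3456486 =6254595.10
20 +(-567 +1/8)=-4375/8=-546.88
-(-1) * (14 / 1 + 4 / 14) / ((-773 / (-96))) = 9600 / 5411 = 1.77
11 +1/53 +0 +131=7527/53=142.02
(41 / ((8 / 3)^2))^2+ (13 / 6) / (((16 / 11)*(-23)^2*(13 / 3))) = 33.24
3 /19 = 0.16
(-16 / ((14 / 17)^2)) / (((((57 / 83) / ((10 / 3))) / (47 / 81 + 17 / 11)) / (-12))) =7269020480 / 2488563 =2920.97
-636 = -636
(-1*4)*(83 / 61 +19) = -4968 / 61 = -81.44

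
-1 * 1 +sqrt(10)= -1 +sqrt(10)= 2.16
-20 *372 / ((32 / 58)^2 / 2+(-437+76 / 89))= 17.06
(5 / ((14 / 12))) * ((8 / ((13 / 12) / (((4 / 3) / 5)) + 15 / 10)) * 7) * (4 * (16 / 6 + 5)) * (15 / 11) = 1766400 / 979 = 1804.29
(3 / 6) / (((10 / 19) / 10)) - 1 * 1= 17 / 2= 8.50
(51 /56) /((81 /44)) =187 /378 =0.49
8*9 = 72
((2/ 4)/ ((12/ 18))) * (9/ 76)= 27/ 304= 0.09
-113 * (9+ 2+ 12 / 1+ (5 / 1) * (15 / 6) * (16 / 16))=-8023 / 2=-4011.50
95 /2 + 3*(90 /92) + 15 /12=4755 /92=51.68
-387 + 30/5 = -381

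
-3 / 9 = -1 / 3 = -0.33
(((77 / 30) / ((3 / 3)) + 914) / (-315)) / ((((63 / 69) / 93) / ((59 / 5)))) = -1156716299 / 330750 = -3497.25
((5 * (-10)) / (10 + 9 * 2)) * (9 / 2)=-225 / 28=-8.04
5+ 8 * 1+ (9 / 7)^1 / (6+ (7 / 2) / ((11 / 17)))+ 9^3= 1303892 / 1757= 742.11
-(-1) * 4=4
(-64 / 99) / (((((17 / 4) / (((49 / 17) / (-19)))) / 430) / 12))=21575680 / 181203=119.07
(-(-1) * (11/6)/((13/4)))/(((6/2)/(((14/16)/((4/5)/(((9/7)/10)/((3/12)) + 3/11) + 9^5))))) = 0.00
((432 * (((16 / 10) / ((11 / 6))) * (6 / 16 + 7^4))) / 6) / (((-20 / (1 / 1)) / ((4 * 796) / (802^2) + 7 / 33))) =-31865285700 / 19456921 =-1637.74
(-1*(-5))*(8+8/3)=160/3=53.33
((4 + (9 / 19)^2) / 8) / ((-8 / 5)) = -7625 / 23104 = -0.33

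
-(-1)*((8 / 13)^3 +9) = 20285 / 2197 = 9.23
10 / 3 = 3.33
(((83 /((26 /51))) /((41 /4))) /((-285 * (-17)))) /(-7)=-166 /354445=-0.00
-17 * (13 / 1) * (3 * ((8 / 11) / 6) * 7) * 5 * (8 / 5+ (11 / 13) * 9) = -285124 / 11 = -25920.36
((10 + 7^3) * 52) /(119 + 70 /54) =152.59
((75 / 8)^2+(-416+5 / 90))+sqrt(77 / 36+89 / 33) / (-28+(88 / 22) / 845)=-188959 / 576 - 845 * sqrt(21065) / 1561296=-328.13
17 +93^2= 8666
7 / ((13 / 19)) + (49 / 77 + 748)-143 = 88069 / 143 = 615.87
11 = 11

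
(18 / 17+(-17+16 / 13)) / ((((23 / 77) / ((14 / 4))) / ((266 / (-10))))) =233054437 / 50830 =4584.98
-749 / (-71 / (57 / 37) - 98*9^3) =42693 / 4074821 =0.01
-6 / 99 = -2 / 33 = -0.06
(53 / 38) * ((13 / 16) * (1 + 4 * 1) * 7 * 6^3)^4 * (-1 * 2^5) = -1207192456241533125 / 19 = -63536445065343848.68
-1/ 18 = -0.06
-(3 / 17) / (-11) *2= 6 / 187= 0.03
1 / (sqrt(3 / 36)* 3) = 2* sqrt(3) / 3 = 1.15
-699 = -699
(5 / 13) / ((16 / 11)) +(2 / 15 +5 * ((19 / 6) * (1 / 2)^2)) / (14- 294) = 109117 / 436800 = 0.25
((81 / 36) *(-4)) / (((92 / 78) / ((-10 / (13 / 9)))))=1215 / 23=52.83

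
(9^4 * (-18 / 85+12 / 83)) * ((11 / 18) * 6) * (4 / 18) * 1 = -2534004 / 7055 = -359.18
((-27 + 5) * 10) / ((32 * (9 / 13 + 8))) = -715 / 904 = -0.79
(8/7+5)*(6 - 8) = -86/7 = -12.29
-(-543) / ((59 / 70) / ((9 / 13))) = 342090 / 767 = 446.01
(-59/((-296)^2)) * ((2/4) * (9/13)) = -531/2278016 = -0.00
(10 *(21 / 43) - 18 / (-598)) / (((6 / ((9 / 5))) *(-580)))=-189531 / 74570600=-0.00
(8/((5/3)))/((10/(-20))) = -48/5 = -9.60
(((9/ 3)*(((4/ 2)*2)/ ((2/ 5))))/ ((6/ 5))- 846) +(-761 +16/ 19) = -30042/ 19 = -1581.16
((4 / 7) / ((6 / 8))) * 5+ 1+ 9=290 / 21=13.81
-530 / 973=-0.54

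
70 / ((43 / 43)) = 70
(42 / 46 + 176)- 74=2367 / 23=102.91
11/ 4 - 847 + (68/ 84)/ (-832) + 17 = -14453729/ 17472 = -827.25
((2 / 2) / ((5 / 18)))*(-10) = -36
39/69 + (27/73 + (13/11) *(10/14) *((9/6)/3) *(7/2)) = 178215/73876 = 2.41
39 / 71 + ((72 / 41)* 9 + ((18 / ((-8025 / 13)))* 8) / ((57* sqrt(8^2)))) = 2419550089 / 147951575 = 16.35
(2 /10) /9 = 1 /45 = 0.02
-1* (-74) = 74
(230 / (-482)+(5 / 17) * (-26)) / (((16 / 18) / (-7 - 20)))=8088255 / 32776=246.77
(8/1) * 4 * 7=224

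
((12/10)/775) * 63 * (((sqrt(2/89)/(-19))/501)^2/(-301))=-12/149303611596625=-0.00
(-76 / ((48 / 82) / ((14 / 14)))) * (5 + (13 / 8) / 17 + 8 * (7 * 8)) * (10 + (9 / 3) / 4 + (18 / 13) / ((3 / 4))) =-31441807145 / 42432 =-740992.82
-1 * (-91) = 91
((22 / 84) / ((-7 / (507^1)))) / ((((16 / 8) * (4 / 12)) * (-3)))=1859 / 196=9.48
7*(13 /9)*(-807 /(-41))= 24479 /123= 199.02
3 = 3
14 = 14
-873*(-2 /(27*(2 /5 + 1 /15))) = 970 /7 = 138.57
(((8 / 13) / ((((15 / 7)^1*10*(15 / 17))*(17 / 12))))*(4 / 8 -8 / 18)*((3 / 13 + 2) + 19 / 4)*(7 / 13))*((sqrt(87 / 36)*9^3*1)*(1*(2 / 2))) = 5.44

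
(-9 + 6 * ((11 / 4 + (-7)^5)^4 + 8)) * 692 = 10594582792002803724615 / 32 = 331080712250087616394.22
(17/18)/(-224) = -17/4032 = -0.00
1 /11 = 0.09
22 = 22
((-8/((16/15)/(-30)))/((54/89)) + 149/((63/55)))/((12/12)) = 63115/126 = 500.91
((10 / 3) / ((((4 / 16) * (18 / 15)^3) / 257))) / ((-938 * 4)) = -160625 / 303912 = -0.53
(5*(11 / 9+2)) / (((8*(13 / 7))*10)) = 203 / 1872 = 0.11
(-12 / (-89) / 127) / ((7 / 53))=636 / 79121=0.01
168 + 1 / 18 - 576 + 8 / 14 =-51329 / 126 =-407.37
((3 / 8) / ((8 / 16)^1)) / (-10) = -3 / 40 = -0.08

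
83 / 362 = 0.23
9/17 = 0.53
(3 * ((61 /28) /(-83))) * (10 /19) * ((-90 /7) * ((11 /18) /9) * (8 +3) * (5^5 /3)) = 576640625 /1390914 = 414.58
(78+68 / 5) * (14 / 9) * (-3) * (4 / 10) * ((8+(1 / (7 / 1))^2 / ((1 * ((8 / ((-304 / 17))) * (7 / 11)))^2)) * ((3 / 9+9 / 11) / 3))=-14763325888 / 27259925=-541.58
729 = 729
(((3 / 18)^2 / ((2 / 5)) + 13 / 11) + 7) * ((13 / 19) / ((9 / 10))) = 424775 / 67716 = 6.27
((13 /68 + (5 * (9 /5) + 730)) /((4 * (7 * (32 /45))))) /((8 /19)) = 42976575 /487424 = 88.17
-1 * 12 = -12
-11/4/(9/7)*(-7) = 539/36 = 14.97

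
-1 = -1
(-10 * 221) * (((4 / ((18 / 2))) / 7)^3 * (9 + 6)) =-707200 / 83349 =-8.48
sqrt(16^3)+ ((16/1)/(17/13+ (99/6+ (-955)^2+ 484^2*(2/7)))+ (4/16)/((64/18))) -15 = 1119105632679/22806157184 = 49.07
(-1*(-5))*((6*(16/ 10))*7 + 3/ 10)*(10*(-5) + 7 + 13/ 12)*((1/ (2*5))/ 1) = -22635/ 16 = -1414.69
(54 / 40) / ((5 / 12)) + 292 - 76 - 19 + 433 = 15831 / 25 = 633.24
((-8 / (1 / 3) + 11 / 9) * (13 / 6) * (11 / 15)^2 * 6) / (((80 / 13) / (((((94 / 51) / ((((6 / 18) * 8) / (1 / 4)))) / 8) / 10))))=-39405223 / 705024000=-0.06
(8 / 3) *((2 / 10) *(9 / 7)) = 24 / 35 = 0.69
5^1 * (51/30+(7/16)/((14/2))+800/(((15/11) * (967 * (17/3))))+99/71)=304764509/18674704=16.32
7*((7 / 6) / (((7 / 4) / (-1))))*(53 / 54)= -371 / 81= -4.58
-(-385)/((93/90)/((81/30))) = 31185/31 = 1005.97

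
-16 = -16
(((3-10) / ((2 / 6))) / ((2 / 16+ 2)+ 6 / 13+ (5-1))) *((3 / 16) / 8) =-819 / 10960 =-0.07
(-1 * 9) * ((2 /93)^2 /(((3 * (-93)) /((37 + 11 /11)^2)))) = 5776 /268119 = 0.02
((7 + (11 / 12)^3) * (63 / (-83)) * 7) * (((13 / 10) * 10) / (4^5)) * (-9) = 25658997 / 5439488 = 4.72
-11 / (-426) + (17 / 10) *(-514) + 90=-1669439 / 2130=-783.77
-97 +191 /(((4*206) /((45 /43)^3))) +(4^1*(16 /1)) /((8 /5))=-3716879901 /65513768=-56.73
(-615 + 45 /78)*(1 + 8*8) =-79875 /2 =-39937.50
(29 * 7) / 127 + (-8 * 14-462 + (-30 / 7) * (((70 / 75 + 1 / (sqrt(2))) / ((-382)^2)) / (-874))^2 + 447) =-27200214405807207378839 / 216904886948230272960-sqrt(2) / 4066458322988944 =-125.40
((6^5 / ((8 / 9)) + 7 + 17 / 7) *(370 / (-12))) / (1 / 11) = -20791595 / 7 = -2970227.86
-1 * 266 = -266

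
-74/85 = -0.87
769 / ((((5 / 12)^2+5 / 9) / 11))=406032 / 35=11600.91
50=50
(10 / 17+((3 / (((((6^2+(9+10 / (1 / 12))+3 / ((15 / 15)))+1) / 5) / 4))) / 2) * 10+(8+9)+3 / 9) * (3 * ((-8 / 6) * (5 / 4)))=-848830 / 8619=-98.48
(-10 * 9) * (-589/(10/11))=58311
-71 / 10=-7.10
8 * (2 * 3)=48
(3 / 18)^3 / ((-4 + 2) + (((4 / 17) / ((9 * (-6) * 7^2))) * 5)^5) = -213147411894589835313 / 92079681938462809655216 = -0.00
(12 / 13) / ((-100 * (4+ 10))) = -3 / 4550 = -0.00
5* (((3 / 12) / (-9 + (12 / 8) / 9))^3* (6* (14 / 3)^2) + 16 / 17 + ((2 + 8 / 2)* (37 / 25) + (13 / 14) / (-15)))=25926948181 / 531490890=48.78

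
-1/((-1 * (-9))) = -1/9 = -0.11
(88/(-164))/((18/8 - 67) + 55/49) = 4312/511311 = 0.01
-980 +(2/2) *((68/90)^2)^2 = -979.67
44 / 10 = 22 / 5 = 4.40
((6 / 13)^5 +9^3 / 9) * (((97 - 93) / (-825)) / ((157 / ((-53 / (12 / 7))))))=1240067871 / 16030575275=0.08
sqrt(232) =2 * sqrt(58) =15.23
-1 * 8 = -8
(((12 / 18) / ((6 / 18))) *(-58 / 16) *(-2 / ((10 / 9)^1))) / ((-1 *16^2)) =-261 / 5120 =-0.05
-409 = -409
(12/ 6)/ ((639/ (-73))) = -146/ 639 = -0.23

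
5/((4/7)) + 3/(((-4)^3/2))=277/32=8.66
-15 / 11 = -1.36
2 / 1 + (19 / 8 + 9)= 107 / 8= 13.38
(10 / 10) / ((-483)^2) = 1 / 233289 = 0.00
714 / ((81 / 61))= 14518 / 27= 537.70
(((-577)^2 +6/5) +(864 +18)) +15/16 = 26705051/80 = 333813.14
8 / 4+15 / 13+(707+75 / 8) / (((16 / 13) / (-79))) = -76509333 / 1664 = -45979.17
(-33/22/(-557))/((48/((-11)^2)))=121/17824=0.01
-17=-17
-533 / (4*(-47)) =533 / 188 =2.84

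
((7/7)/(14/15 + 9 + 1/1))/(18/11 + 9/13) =715/18204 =0.04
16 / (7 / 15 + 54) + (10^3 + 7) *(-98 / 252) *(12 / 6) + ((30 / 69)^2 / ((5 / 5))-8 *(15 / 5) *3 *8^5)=-9180085595669 / 3889737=-2360078.74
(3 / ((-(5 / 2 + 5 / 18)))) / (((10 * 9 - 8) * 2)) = -27 / 4100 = -0.01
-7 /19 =-0.37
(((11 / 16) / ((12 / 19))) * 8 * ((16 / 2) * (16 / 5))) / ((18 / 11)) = 18392 / 135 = 136.24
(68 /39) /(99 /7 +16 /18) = 1428 /12311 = 0.12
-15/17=-0.88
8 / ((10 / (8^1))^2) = 128 / 25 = 5.12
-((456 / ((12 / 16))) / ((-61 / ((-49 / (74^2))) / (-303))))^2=-5092893481536 / 6973753081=-730.29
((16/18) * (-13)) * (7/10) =-364/45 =-8.09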